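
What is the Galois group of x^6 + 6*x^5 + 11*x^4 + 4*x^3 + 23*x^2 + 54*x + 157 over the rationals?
The polynomial f is an irreducible sextic over Q, so G = Gal(f/Q) is one of the 16 transitive subgroups 6T1, ..., 6T16 of S_6. The discriminant of f is -5497558138880000, which is not a perfect square, so G is not contained in A_6. The transitive groups of degree 6 not contained in A_6 are: C_6 (6T1, order 6), S_3 (6T2, order 6), D_6 (6T3, order 12), C_3 x S_3 (6T5, order 18), A_4 x C_2 (6T6, order 24), S_4 (6T8, order 24), S_3 x S_3 (6T9, order 36), S_4 x C_2 (6T11, order 48), (S_3 x S_3) : C_2 (6T13, order 72), PGL(2,5) (6T14, order 120), S_6 (6T16, order 720). By Dedekind's theorem, for a prime p not dividing disc(f) the degrees of the irreducible factors of f mod p form the cycle type of an element of G. Factoring f modulo the 22 such primes p <= 89 (skipping 2, 5, which divide the discriminant), each new pattern first appears at: mod 3: f = (x^3 + x^2 + 2x + 1)(x^3 + 2x^2 + x + 1), pattern 3+3; mod 7: f = (x^2 + 2)(x^2 + 2x + 2)(x^2 + 4x + 6), pattern 2+2+2; mod 13: f = (x + 6)(x + 9)(x^4 + 4x^3 + x^2 + 7x + 7), pattern 4+1+1; mod 43: f = (x + 20)(x + 25)(x^2 + 2x + 17)(x^2 + 2x + 41), pattern 2+2+1+1. No other pattern occurs in this range, so the set of observed cycle types is {3+3, 2+2+2, 4+1+1, 2+2+1+1}. The candidates containing elements of all these cycle types are S_4 (6T8) of order 24, S_4 x C_2 (6T11) of order 48, PGL(2,5) (6T14) of order 120, S_6 (6T16) of order 720; the others are excluded. The observed types are precisely the cycle types that occur in S_4 (6T8) (apart from the identity). Each of the other remaining candidates has further cycle types, and by the Chebotarev density theorem the matching factorization patterns would occur for a proportion of primes equal to their share of the group: S_4 x C_2 (6T11) additionally contains elements of type 6, 4+2, 2+1+1+1+1 (17 of its 48 elements, about 35% of primes); PGL(2,5) (6T14) additionally contains elements of type 6, 5+1 (44 of its 120 elements, about 37% of primes); S_6 (6T16) additionally contains elements of type 6, 5+1, 4+2, 3+2+1, 3+1+1+1, 2+1+1+1+1 (529 of its 720 elements, about 73% of primes). None of the 22 primes tested shows any such pattern (for each of these groups the chance of that is below 10^-4), which rules them out. Hence G = S_4 (6T8), of order 24.

6T8: S_4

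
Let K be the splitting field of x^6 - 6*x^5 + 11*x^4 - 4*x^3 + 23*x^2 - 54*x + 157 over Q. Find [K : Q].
The degree of the splitting field over Q equals the order of the Galois group, so first determine the group. The polynomial f is an irreducible sextic over Q, so G = Gal(f/Q) is one of the 16 transitive subgroups 6T1, ..., 6T16 of S_6. The discriminant of f is -5497558138880000, which is not a perfect square, so G is not contained in A_6. The transitive groups of degree 6 not contained in A_6 are: C_6 (6T1, order 6), S_3 (6T2, order 6), D_6 (6T3, order 12), C_3 x S_3 (6T5, order 18), A_4 x C_2 (6T6, order 24), S_4 (6T8, order 24), S_3 x S_3 (6T9, order 36), S_4 x C_2 (6T11, order 48), (S_3 x S_3) : C_2 (6T13, order 72), PGL(2,5) (6T14, order 120), S_6 (6T16, order 720). By Dedekind's theorem, for a prime p not dividing disc(f) the degrees of the irreducible factors of f mod p form the cycle type of an element of G. Factoring f modulo the 22 such primes p <= 89 (skipping 2, 5, which divide the discriminant), each new pattern first appears at: mod 3: f = (x^3 + x^2 + x + 2)(x^3 + 2x^2 + 2x + 2), pattern 3+3; mod 7: f = (x^2 + 2)(x^2 + 3x + 6)(x^2 + 5x + 2), pattern 2+2+2; mod 13: f = (x + 4)(x + 7)(x^4 + 9x^3 + x^2 + 6x + 7), pattern 4+1+1; mod 43: f = (x + 18)(x + 23)(x^2 + 41x + 17)(x^2 + 41x + 41), pattern 2+2+1+1. No other pattern occurs in this range, so the set of observed cycle types is {3+3, 2+2+2, 4+1+1, 2+2+1+1}. The candidates containing elements of all these cycle types are S_4 (6T8) of order 24, S_4 x C_2 (6T11) of order 48, PGL(2,5) (6T14) of order 120, S_6 (6T16) of order 720; the others are excluded. The observed types are precisely the cycle types that occur in S_4 (6T8) (apart from the identity). Each of the other remaining candidates has further cycle types, and by the Chebotarev density theorem the matching factorization patterns would occur for a proportion of primes equal to their share of the group: S_4 x C_2 (6T11) additionally contains elements of type 6, 4+2, 2+1+1+1+1 (17 of its 48 elements, about 35% of primes); PGL(2,5) (6T14) additionally contains elements of type 6, 5+1 (44 of its 120 elements, about 37% of primes); S_6 (6T16) additionally contains elements of type 6, 5+1, 4+2, 3+2+1, 3+1+1+1, 2+1+1+1+1 (529 of its 720 elements, about 73% of primes). None of the 22 primes tested shows any such pattern (for each of these groups the chance of that is below 10^-4), which rules them out. Hence G = S_4 (6T8), of order 24. The Galois group S_4 (6T8) has order 24, so the splitting field has degree 24 over Q.

24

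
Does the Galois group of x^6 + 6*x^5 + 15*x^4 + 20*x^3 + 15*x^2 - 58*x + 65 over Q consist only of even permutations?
No

The polynomial is irreducible of degree 6 over Q. Its discriminant is -1388339588497408, which is not a perfect square. A Galois group lies in the alternating group exactly when the discriminant is a square in Q, so the Galois group (S_6) is not contained in A_6.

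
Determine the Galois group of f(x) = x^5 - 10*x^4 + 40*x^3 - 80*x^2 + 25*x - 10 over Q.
A_5

The polynomial f is an irreducible quintic over Q, so G = Gal(f/Q) is a transitive subgroup of S_5: one of C_5 (5T1, order 5), D_5 (5T2, order 10), F_20 (5T3, order 20), A_5 (5T4, order 60) or S_5 (5T5, order 120). The discriminant of f is 58564000000 = 242000^2, a perfect square, so G is contained in A_5. The transitive groups of degree 5 contained in A_5 are: C_5 (5T1, order 5), D_5 (5T2, order 10), A_5 (5T4, order 60). By Dedekind's theorem, for a prime p not dividing disc(f) the degrees of the irreducible factors of f mod p form the cycle type of an element of G. Factoring f modulo the 3 such primes p <= 13 (skipping 2, 5, 11, which divide the discriminant), each new pattern first appears at: mod 3: f = (x^5 + 2x^4 + x^3 + x^2 + x + 2), pattern 5; mod 13: f = (x + 3)(x + 5)(x^3 + 8x^2 + 8), pattern 3+1+1. No other pattern occurs in this range, so the set of observed cycle types is {5, 3+1+1}. Among the candidates above, the only group containing elements of all these cycle types is A_5 (5T4) — each of C_5 (5T1), D_5 (5T2) lacks at least one of them. Hence G = A_5 (5T4), of order 60.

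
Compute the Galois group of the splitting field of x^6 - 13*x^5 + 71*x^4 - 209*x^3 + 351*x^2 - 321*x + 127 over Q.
The polynomial f is an irreducible sextic over Q, so G = Gal(f/Q) is one of the 16 transitive subgroups 6T1, ..., 6T16 of S_6. The discriminant of f is -16807, which is not a perfect square, so G is not contained in A_6. The transitive groups of degree 6 not contained in A_6 are: C_6 (6T1, order 6), S_3 (6T2, order 6), D_6 (6T3, order 12), C_3 x S_3 (6T5, order 18), A_4 x C_2 (6T6, order 24), S_4 (6T8, order 24), S_3 x S_3 (6T9, order 36), S_4 x C_2 (6T11, order 48), (S_3 x S_3) : C_2 (6T13, order 72), PGL(2,5) (6T14, order 120), S_6 (6T16, order 720). By Dedekind's theorem, for a prime p not dividing disc(f) the degrees of the irreducible factors of f mod p form the cycle type of an element of G. Factoring f modulo the 37 such primes p <= 163 (skipping 7, which divides the discriminant), each new pattern first appears at: mod 2: f = (x^3 + x + 1)(x^3 + x^2 + 1), pattern 3+3; mod 3: f = (x^6 + 2x^5 + 2x^4 + x^3 + 1), pattern 6; mod 13: f = (x^2 + 3x + 4)(x^2 + 4x + 2)(x^2 + 6x + 11), pattern 2+2+2; mod 29: f = (x + 5)(x + 14)(x + 18)(x + 21)(x + 22)(x + 23), pattern 1+1+1+1+1+1. No other pattern occurs in this range, so the set of observed cycle types is {3+3, 6, 2+2+2, 1+1+1+1+1+1}. The candidates containing elements of all these cycle types are C_6 (6T1) of order 6, D_6 (6T3) of order 12, C_3 x S_3 (6T5) of order 18, A_4 x C_2 (6T6) of order 24, S_3 x S_3 (6T9) of order 36, S_4 x C_2 (6T11) of order 48, (S_3 x S_3) : C_2 (6T13) of order 72, PGL(2,5) (6T14) of order 120, S_6 (6T16) of order 720; the others are excluded. The observed types are precisely the cycle types that occur in C_6 (6T1). Each of the other remaining candidates has further cycle types, and by the Chebotarev density theorem the matching factorization patterns would occur for a proportion of primes equal to their share of the group: D_6 (6T3) additionally contains elements of type 2+2+1+1 (3 of its 12 elements, about 25% of primes); C_3 x S_3 (6T5) additionally contains elements of type 3+1+1+1 (4 of its 18 elements, about 22% of primes); A_4 x C_2 (6T6) additionally contains elements of type 2+2+1+1, 2+1+1+1+1 (6 of its 24 elements, about 25% of primes); S_3 x S_3 (6T9) additionally contains elements of type 3+1+1+1, 2+2+1+1 (13 of its 36 elements, about 36% of primes); S_4 x C_2 (6T11) additionally contains elements of type 4+2, 4+1+1, 2+2+1+1, 2+1+1+1+1 (24 of its 48 elements, about 50% of primes); (S_3 x S_3) : C_2 (6T13) additionally contains elements of type 4+2, 3+2+1, 3+1+1+1, 2+2+1+1, 2+1+1+1+1 (49 of its 72 elements, about 68% of primes); PGL(2,5) (6T14) additionally contains elements of type 5+1, 4+1+1, 2+2+1+1 (69 of its 120 elements, about 58% of primes); S_6 (6T16) additionally contains elements of type 5+1, 4+2, 4+1+1, 3+2+1, 3+1+1+1, 2+2+1+1, 2+1+1+1+1 (544 of its 720 elements, about 76% of primes). None of the 37 primes tested shows any such pattern (for each of these groups the chance of that is below 10^-4), which rules them out. Hence G = C_6 (6T1), of order 6.

C_6 (order 6)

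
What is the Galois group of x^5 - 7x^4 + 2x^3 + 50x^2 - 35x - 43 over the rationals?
The polynomial f is an irreducible quintic over Q, so G = Gal(f/Q) is a transitive subgroup of S_5: one of C_5 (5T1, order 5), D_5 (5T2, order 10), F_20 (5T3, order 20), A_5 (5T4, order 60) or S_5 (5T5, order 120). The discriminant of f is 15352201216 = 123904^2, a perfect square, so G is contained in A_5. The transitive groups of degree 5 contained in A_5 are: C_5 (5T1, order 5), D_5 (5T2, order 10), A_5 (5T4, order 60). By Dedekind's theorem, for a prime p not dividing disc(f) the degrees of the irreducible factors of f mod p form the cycle type of an element of G. Factoring f modulo the 14 such primes p <= 53 (skipping 2, 11, which divide the discriminant), each new pattern first appears at: mod 3: f = (x^5 + 2x^4 + 2x^3 + 2x^2 + x + 2), pattern 5; mod 23: f = (x + 4)(x + 7)(x + 11)(x + 19)(x + 21), pattern 1+1+1+1+1. No other pattern occurs in this range, so the set of observed cycle types is {5, 1+1+1+1+1}. The candidates containing elements of all these cycle types are C_5 (5T1) of order 5, D_5 (5T2) of order 10, A_5 (5T4) of order 60; the others are excluded. The observed types are precisely the cycle types that occur in C_5 (5T1). Each of the other remaining candidates has further cycle types, and by the Chebotarev density theorem the matching factorization patterns would occur for a proportion of primes equal to their share of the group: D_5 (5T2) additionally contains elements of type 2+2+1 (5 of its 10 elements, about 50% of primes); A_5 (5T4) additionally contains elements of type 3+1+1, 2+2+1 (35 of its 60 elements, about 58% of primes). None of the 14 primes tested shows any such pattern (for each of these groups the chance of that is below 10^-4), which rules them out. Hence G = C_5 (5T1), of order 5.

C_5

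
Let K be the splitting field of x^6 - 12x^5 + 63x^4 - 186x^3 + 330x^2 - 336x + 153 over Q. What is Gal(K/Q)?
The polynomial f is an irreducible sextic over Q, so G = Gal(f/Q) is one of the 16 transitive subgroups 6T1, ..., 6T16 of S_6. The discriminant of f is -16003008, which is not a perfect square, so G is not contained in A_6. The transitive groups of degree 6 not contained in A_6 are: C_6 (6T1, order 6), S_3 (6T2, order 6), D_6 (6T3, order 12), C_3 x S_3 (6T5, order 18), A_4 x C_2 (6T6, order 24), S_4 (6T8, order 24), S_3 x S_3 (6T9, order 36), S_4 x C_2 (6T11, order 48), (S_3 x S_3) : C_2 (6T13, order 72), PGL(2,5) (6T14, order 120), S_6 (6T16, order 720). By Dedekind's theorem, for a prime p not dividing disc(f) the degrees of the irreducible factors of f mod p form the cycle type of an element of G. Factoring f modulo the 21 such primes p <= 89 (skipping 2, 3, 7, which divide the discriminant), each new pattern first appears at: mod 5: f = (x^6 + 3x^5 + 3x^4 + 4x^3 + 4x + 3), pattern 6; mod 11: f = (x + 7)(x^5 + 3x^4 + 9x^3 + 4x^2 + 5x + 3), pattern 5+1; mod 13: f = (x + 3)(x + 12)(x^4 + 12x^3 + 3x^2 + 1), pattern 4+1+1; mod 23: f = (x + 1)(x + 5)(x^2 + x + 19)(x^2 + 4x + 5), pattern 2+2+1+1; mod 43: f = (x^3 + 13x^2 + x + 3)(x^3 + 18x^2 + 8), pattern 3+3; mod 61: f = (x^2 + 28x + 34)(x^2 + 39x + 52)(x^2 + 43x + 30), pattern 2+2+2. No other pattern occurs in this range, so the set of observed cycle types is {6, 5+1, 4+1+1, 2+2+1+1, 3+3, 2+2+2}. The candidates containing elements of all these cycle types are PGL(2,5) (6T14) of order 120, S_6 (6T16) of order 720; the others are excluded. The observed types are precisely the cycle types that occur in PGL(2,5) (6T14) (apart from the identity). Each of the other remaining candidates has further cycle types, and by the Chebotarev density theorem the matching factorization patterns would occur for a proportion of primes equal to their share of the group: S_6 (6T16) additionally contains elements of type 4+2, 3+2+1, 3+1+1+1, 2+1+1+1+1 (265 of its 720 elements, about 37% of primes). None of the 21 primes tested shows any such pattern (for each of these groups the chance of that is below 10^-4), which rules them out. Hence G = PGL(2,5) (6T14), of order 120.

PGL(2,5) (order 120)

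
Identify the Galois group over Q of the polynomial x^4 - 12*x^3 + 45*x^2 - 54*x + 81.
V_4

The polynomial is an irreducible quartic over Q and its discriminant is 76527504 = 8748^2, a perfect square, so the Galois group is contained in A_4. The resolvent cubic y^3 - 45*y^2 + 324*y splits completely over Q, which gives the Klein four-group V_4.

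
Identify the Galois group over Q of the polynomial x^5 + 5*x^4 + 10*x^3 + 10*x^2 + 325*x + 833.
A_5 (also written A5)

The polynomial f is an irreducible quintic over Q, so G = Gal(f/Q) is a transitive subgroup of S_5: one of C_5 (5T1, order 5), D_5 (5T2, order 10), F_20 (5T3, order 20), A_5 (5T4, order 60) or S_5 (5T5, order 120). The discriminant of f is 1073741824000000 = 32768000^2, a perfect square, so G is contained in A_5. The transitive groups of degree 5 contained in A_5 are: C_5 (5T1, order 5), D_5 (5T2, order 10), A_5 (5T4, order 60). By Dedekind's theorem, for a prime p not dividing disc(f) the degrees of the irreducible factors of f mod p form the cycle type of an element of G. Factoring f modulo the 2 such primes p <= 7 (skipping 2, 5, which divide the discriminant), each new pattern first appears at: mod 3: f = (x^5 + 2x^4 + x^3 + x^2 + x + 2), pattern 5; mod 7: f = (x)(x + 5)(x^3 + 3x + 2), pattern 3+1+1. No other pattern occurs in this range, so the set of observed cycle types is {5, 3+1+1}. Among the candidates above, the only group containing elements of all these cycle types is A_5 (5T4) — each of C_5 (5T1), D_5 (5T2) lacks at least one of them. Hence G = A_5 (5T4), of order 60.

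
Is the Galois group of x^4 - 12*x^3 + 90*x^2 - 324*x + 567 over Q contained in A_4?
No

The polynomial is irreducible of degree 4 over Q. Its discriminant is 1088391168, which is not a perfect square. A Galois group lies in the alternating group exactly when the discriminant is a square in Q, so the Galois group (C_4) is not contained in A_4.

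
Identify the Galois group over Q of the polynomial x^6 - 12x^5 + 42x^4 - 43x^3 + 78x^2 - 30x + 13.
The polynomial f is an irreducible sextic over Q, so G = Gal(f/Q) is one of the 16 transitive subgroups 6T1, ..., 6T16 of S_6. The discriminant of f is -152796047606667, which is not a perfect square, so G is not contained in A_6. The transitive groups of degree 6 not contained in A_6 are: C_6 (6T1, order 6), S_3 (6T2, order 6), D_6 (6T3, order 12), C_3 x S_3 (6T5, order 18), A_4 x C_2 (6T6, order 24), S_4 (6T8, order 24), S_3 x S_3 (6T9, order 36), S_4 x C_2 (6T11, order 48), (S_3 x S_3) : C_2 (6T13, order 72), PGL(2,5) (6T14, order 120), S_6 (6T16, order 720). By Dedekind's theorem, for a prime p not dividing disc(f) the degrees of the irreducible factors of f mod p form the cycle type of an element of G. Factoring f modulo the 33 such primes p <= 149 (skipping 3, 43, which divide the discriminant), each new pattern first appears at: mod 2: f = (x^6 + x^3 + 1), pattern 6; mod 7: f = (x + 4)(x + 5)(x + 6)(x^3 + x^2 + 2x + 6), pattern 3+1+1+1; mod 17: f = (x^2 + 2x + 13)(x^2 + 9x + 6)(x^2 + 11x + 3), pattern 2+2+2; mod 19: f = (x^3 + 13x^2 + 10x + 8)(x^3 + 13x^2 + 15x + 4), pattern 3+3; mod 73: f = (x + 1)(x + 18)(x + 34)(x + 37)(x + 48)(x + 69), pattern 1+1+1+1+1+1. No other pattern occurs in this range, so the set of observed cycle types is {6, 3+1+1+1, 2+2+2, 3+3, 1+1+1+1+1+1}. The candidates containing elements of all these cycle types are C_3 x S_3 (6T5) of order 18, S_3 x S_3 (6T9) of order 36, (S_3 x S_3) : C_2 (6T13) of order 72, S_6 (6T16) of order 720; the others are excluded. The observed types are precisely the cycle types that occur in C_3 x S_3 (6T5). Each of the other remaining candidates has further cycle types, and by the Chebotarev density theorem the matching factorization patterns would occur for a proportion of primes equal to their share of the group: S_3 x S_3 (6T9) additionally contains elements of type 2+2+1+1 (9 of its 36 elements, about 25% of primes); (S_3 x S_3) : C_2 (6T13) additionally contains elements of type 4+2, 3+2+1, 2+2+1+1, 2+1+1+1+1 (45 of its 72 elements, about 62% of primes); S_6 (6T16) additionally contains elements of type 5+1, 4+2, 4+1+1, 3+2+1, 2+2+1+1, 2+1+1+1+1 (504 of its 720 elements, about 70% of primes). None of the 33 primes tested shows any such pattern (for each of these groups the chance of that is below 10^-4), which rules them out. Hence G = C_3 x S_3 (6T5), of order 18.

6T5: C_3 x S_3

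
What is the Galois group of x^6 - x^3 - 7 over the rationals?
S_3 x S_3, the direct product S_3 x S_3 in its degree-6 action

The polynomial f is an irreducible sextic over Q, so G = Gal(f/Q) is one of the 16 transitive subgroups 6T1, ..., 6T16 of S_6. The discriminant of f is 871199469, which is not a perfect square, so G is not contained in A_6. The transitive groups of degree 6 not contained in A_6 are: C_6 (6T1, order 6), S_3 (6T2, order 6), D_6 (6T3, order 12), C_3 x S_3 (6T5, order 18), A_4 x C_2 (6T6, order 24), S_4 (6T8, order 24), S_3 x S_3 (6T9, order 36), S_4 x C_2 (6T11, order 48), (S_3 x S_3) : C_2 (6T13, order 72), PGL(2,5) (6T14, order 120), S_6 (6T16, order 720). By Dedekind's theorem, for a prime p not dividing disc(f) the degrees of the irreducible factors of f mod p form the cycle type of an element of G. Factoring f modulo the 16 such primes p <= 67 (skipping 3, 7, 29, which divide the discriminant), each new pattern first appears at: mod 2: f = (x^6 + x^3 + 1), pattern 6; mod 5: f = (x + 1)(x + 2)(x^2 + 3x + 4)(x^2 + 4x + 1), pattern 2+2+1+1; mod 13: f = (x + 2)(x + 5)(x + 6)(x^3 + 4), pattern 3+1+1+1; mod 19: f = (x^2 + 10x + 15)(x^2 + 13x + 13)(x^2 + 15x + 10), pattern 2+2+2; mod 67: f = (x^3 + 18)(x^3 + 48), pattern 3+3. No other pattern occurs in this range, so the set of observed cycle types is {6, 2+2+1+1, 3+1+1+1, 2+2+2, 3+3}. The candidates containing elements of all these cycle types are S_3 x S_3 (6T9) of order 36, (S_3 x S_3) : C_2 (6T13) of order 72, S_6 (6T16) of order 720; the others are excluded. The observed types are precisely the cycle types that occur in S_3 x S_3 (6T9) (apart from the identity). Each of the other remaining candidates has further cycle types, and by the Chebotarev density theorem the matching factorization patterns would occur for a proportion of primes equal to their share of the group: (S_3 x S_3) : C_2 (6T13) additionally contains elements of type 4+2, 3+2+1, 2+1+1+1+1 (36 of its 72 elements, about 50% of primes); S_6 (6T16) additionally contains elements of type 5+1, 4+2, 4+1+1, 3+2+1, 2+1+1+1+1 (459 of its 720 elements, about 64% of primes). None of the 16 primes tested shows any such pattern (for each of these groups the chance of that is below 10^-4), which rules them out. Hence G = S_3 x S_3 (6T9), of order 36.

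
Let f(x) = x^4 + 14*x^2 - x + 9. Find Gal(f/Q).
S_4 (order 24)

The polynomial is an irreducible quartic over Q and its discriminant is 3693541, which is not a perfect square, so the Galois group is not contained in A_4. The resolvent cubic y^3 - 14*y^2 - 36*y + 503 is irreducible over Q. An irreducible resolvent with non-square discriminant gives S_4.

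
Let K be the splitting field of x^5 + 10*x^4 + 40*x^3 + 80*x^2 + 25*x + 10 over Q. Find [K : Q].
The degree of the splitting field over Q equals the order of the Galois group, so first determine the group. The polynomial f is an irreducible quintic over Q, so G = Gal(f/Q) is a transitive subgroup of S_5: one of C_5 (5T1, order 5), D_5 (5T2, order 10), F_20 (5T3, order 20), A_5 (5T4, order 60) or S_5 (5T5, order 120). The discriminant of f is 58564000000 = 242000^2, a perfect square, so G is contained in A_5. The transitive groups of degree 5 contained in A_5 are: C_5 (5T1, order 5), D_5 (5T2, order 10), A_5 (5T4, order 60). By Dedekind's theorem, for a prime p not dividing disc(f) the degrees of the irreducible factors of f mod p form the cycle type of an element of G. Factoring f modulo the 3 such primes p <= 13 (skipping 2, 5, 11, which divide the discriminant), each new pattern first appears at: mod 3: f = (x^5 + x^4 + x^3 + 2x^2 + x + 1), pattern 5; mod 13: f = (x + 8)(x + 10)(x^3 + 5x^2 + 5), pattern 3+1+1. No other pattern occurs in this range, so the set of observed cycle types is {5, 3+1+1}. Among the candidates above, the only group containing elements of all these cycle types is A_5 (5T4) — each of C_5 (5T1), D_5 (5T2) lacks at least one of them. Hence G = A_5 (5T4), of order 60. The Galois group A_5 (5T4) has order 60, so the splitting field has degree 60 over Q.

60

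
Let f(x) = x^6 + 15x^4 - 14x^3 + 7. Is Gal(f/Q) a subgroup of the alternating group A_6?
The polynomial is irreducible of degree 6 over Q. Its discriminant is -5217636731328, which is not a perfect square. A Galois group lies in the alternating group exactly when the discriminant is a square in Q, so the Galois group (PGL(2,5)) is not contained in A_6.

No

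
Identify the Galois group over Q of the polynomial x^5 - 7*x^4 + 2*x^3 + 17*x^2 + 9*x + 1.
C_5 (order 5)

The polynomial f is an irreducible quintic over Q, so G = Gal(f/Q) is a transitive subgroup of S_5: one of C_5 (5T1, order 5), D_5 (5T2, order 10), F_20 (5T3, order 20), A_5 (5T4, order 60) or S_5 (5T5, order 120). The discriminant of f is 7745089 = 2783^2, a perfect square, so G is contained in A_5. The transitive groups of degree 5 contained in A_5 are: C_5 (5T1, order 5), D_5 (5T2, order 10), A_5 (5T4, order 60). By Dedekind's theorem, for a prime p not dividing disc(f) the degrees of the irreducible factors of f mod p form the cycle type of an element of G. Factoring f modulo the 14 such primes p <= 53 (skipping 11, 23, which divide the discriminant), each new pattern first appears at: mod 2: f = (x^5 + x^4 + x^2 + x + 1), pattern 5; mod 43: f = (x + 8)(x + 19)(x + 30)(x + 31)(x + 34), pattern 1+1+1+1+1. No other pattern occurs in this range, so the set of observed cycle types is {5, 1+1+1+1+1}. The candidates containing elements of all these cycle types are C_5 (5T1) of order 5, D_5 (5T2) of order 10, A_5 (5T4) of order 60; the others are excluded. The observed types are precisely the cycle types that occur in C_5 (5T1). Each of the other remaining candidates has further cycle types, and by the Chebotarev density theorem the matching factorization patterns would occur for a proportion of primes equal to their share of the group: D_5 (5T2) additionally contains elements of type 2+2+1 (5 of its 10 elements, about 50% of primes); A_5 (5T4) additionally contains elements of type 3+1+1, 2+2+1 (35 of its 60 elements, about 58% of primes). None of the 14 primes tested shows any such pattern (for each of these groups the chance of that is below 10^-4), which rules them out. Hence G = C_5 (5T1), of order 5.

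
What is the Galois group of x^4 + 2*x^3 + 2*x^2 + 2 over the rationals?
A_4 (also written A4)

The polynomial is an irreducible quartic over Q and its discriminant is 3136 = 56^2, a perfect square, so the Galois group is contained in A_4. The resolvent cubic y^3 - 2*y^2 - 8*y + 8 is irreducible over Q. An irreducible resolvent with square discriminant gives A_4.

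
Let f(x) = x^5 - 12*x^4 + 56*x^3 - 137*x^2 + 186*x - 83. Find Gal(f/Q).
D_5 (order 10)

The polynomial f is an irreducible quintic over Q, so G = Gal(f/Q) is a transitive subgroup of S_5: one of C_5 (5T1, order 5), D_5 (5T2, order 10), F_20 (5T3, order 20), A_5 (5T4, order 60) or S_5 (5T5, order 120). The discriminant of f is 380445025 = 19505^2, a perfect square, so G is contained in A_5. The transitive groups of degree 5 contained in A_5 are: C_5 (5T1, order 5), D_5 (5T2, order 10), A_5 (5T4, order 60). By Dedekind's theorem, for a prime p not dividing disc(f) the degrees of the irreducible factors of f mod p form the cycle type of an element of G. Factoring f modulo the 23 such primes p <= 101 (skipping 5, 47, 83, which divide the discriminant), each new pattern first appears at: mod 2: f = (x^5 + x^2 + 1), pattern 5; mod 11: f = (x + 10)(x^2 + 4x + 9)(x^2 + 7x + 8), pattern 2+2+1. No other pattern occurs in this range, so the set of observed cycle types is {5, 2+2+1}. The candidates containing elements of all these cycle types are D_5 (5T2) of order 10, A_5 (5T4) of order 60; the others are excluded. The observed types are precisely the cycle types that occur in D_5 (5T2) (apart from the identity). Each of the other remaining candidates has further cycle types, and by the Chebotarev density theorem the matching factorization patterns would occur for a proportion of primes equal to their share of the group: A_5 (5T4) additionally contains elements of type 3+1+1 (20 of its 60 elements, about 33% of primes). None of the 23 primes tested shows any such pattern (for each of these groups the chance of that is below 10^-4), which rules them out. Hence G = D_5 (5T2), of order 10.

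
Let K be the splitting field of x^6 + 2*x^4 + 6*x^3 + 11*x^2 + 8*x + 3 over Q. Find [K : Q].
The degree of the splitting field over Q equals the order of the Galois group, so first determine the group. The polynomial f is an irreducible sextic over Q, so G = Gal(f/Q) is one of the 16 transitive subgroups 6T1, ..., 6T16 of S_6. The discriminant of f is -7441984, which is not a perfect square, so G is not contained in A_6. The transitive groups of degree 6 not contained in A_6 are: C_6 (6T1, order 6), S_3 (6T2, order 6), D_6 (6T3, order 12), C_3 x S_3 (6T5, order 18), A_4 x C_2 (6T6, order 24), S_4 (6T8, order 24), S_3 x S_3 (6T9, order 36), S_4 x C_2 (6T11, order 48), (S_3 x S_3) : C_2 (6T13, order 72), PGL(2,5) (6T14, order 120), S_6 (6T16, order 720). By Dedekind's theorem, for a prime p not dividing disc(f) the degrees of the irreducible factors of f mod p form the cycle type of an element of G. Factoring f modulo the 17 such primes p <= 71 (skipping 2, 11, 31, which divide the discriminant), each new pattern first appears at: mod 3: f = (x)(x + 1)(x^4 + 2x^3 + 2), pattern 4+1+1; mod 5: f = (x^3 + 2x^2 + 3)(x^3 + 3x^2 + x + 1), pattern 3+3; mod 7: f = (x^6 + 2x^4 + 6x^3 + 4x^2 + x + 3), pattern 6; mod 13: f = (x^2 + 12x + 3)(x^4 + x^3 + 3x + 1), pattern 4+2; mod 37: f = (x + 7)(x + 17)(x^2 + 16x + 9)(x^2 + 34x + 17), pattern 2+2+1+1; mod 47: f = (x + 4)(x + 17)(x + 22)(x + 27)(x^2 + 24x + 15), pattern 2+1+1+1+1; mod 67: f = (x^2 + 8x + 20)(x^2 + 18x + 23)(x^2 + 41x + 22), pattern 2+2+2. No other pattern occurs in this range, so the set of observed cycle types is {4+1+1, 3+3, 6, 4+2, 2+2+1+1, 2+1+1+1+1, 2+2+2}. The candidates containing elements of all these cycle types are S_4 x C_2 (6T11) of order 48, S_6 (6T16) of order 720; the others are excluded. The observed types are precisely the cycle types that occur in S_4 x C_2 (6T11) (apart from the identity). Each of the other remaining candidates has further cycle types, and by the Chebotarev density theorem the matching factorization patterns would occur for a proportion of primes equal to their share of the group: S_6 (6T16) additionally contains elements of type 5+1, 3+2+1, 3+1+1+1 (304 of its 720 elements, about 42% of primes). None of the 17 primes tested shows any such pattern (for each of these groups the chance of that is below 10^-4), which rules them out. Hence G = S_4 x C_2 (6T11), of order 48. The Galois group S_4 x C_2 (6T11) has order 48, so the splitting field has degree 48 over Q.

48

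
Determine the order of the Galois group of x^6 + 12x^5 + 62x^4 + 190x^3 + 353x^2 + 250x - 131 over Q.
The degree of the splitting field over Q equals the order of the Galois group, so first determine the group. The polynomial f is an irreducible sextic over Q, so G = Gal(f/Q) is one of the 16 transitive subgroups 6T1, ..., 6T16 of S_6. The discriminant of f is 94085654450176 = 9699776^2, a perfect square, so G is contained in A_6. The transitive groups of degree 6 contained in A_6 are: A_4 (6T4, order 12), S_4 (6T7, order 24), (C_3 x C_3) : C_4 (6T10, order 36), PSL(2,5) (6T12, order 60), A_6 (6T15, order 360). By Dedekind's theorem, for a prime p not dividing disc(f) the degrees of the irreducible factors of f mod p form the cycle type of an element of G. Factoring f modulo the 79 such primes p <= 419 (skipping 2, 31, which divide the discriminant), each new pattern first appears at: mod 3: f = (x^2 + 1)(x^4 + x^2 + x + 1), pattern 4+2; mod 5: f = (x^3 + 3x^2 + x + 2)(x^3 + 4x^2 + 4x + 2), pattern 3+3; mod 11: f = (x + 9)(x + 10)(x^2 + 5x + 7)(x^2 + 10x + 4), pattern 2+2+1+1; mod 67: f = (x + 2)(x + 37)(x + 54)(x + 60)(x + 61)(x + 66), pattern 1+1+1+1+1+1. No other pattern occurs in this range, so the set of observed cycle types is {4+2, 3+3, 2+2+1+1, 1+1+1+1+1+1}. The candidates containing elements of all these cycle types are S_4 (6T7) of order 24, (C_3 x C_3) : C_4 (6T10) of order 36, A_6 (6T15) of order 360; the others are excluded. The observed types are precisely the cycle types that occur in S_4 (6T7). Each of the other remaining candidates has further cycle types, and by the Chebotarev density theorem the matching factorization patterns would occur for a proportion of primes equal to their share of the group: (C_3 x C_3) : C_4 (6T10) additionally contains elements of type 3+1+1+1 (4 of its 36 elements, about 11% of primes); A_6 (6T15) additionally contains elements of type 5+1, 3+1+1+1 (184 of its 360 elements, about 51% of primes). None of the 79 primes tested shows any such pattern (for each of these groups the chance of that is below 10^-4), which rules them out. Hence G = S_4 (6T7), of order 24. The Galois group S_4 (6T7) has order 24, so the splitting field has degree 24 over Q.

24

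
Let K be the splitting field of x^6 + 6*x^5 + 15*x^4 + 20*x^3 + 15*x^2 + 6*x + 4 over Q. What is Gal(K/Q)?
The polynomial f is an irreducible sextic over Q, so G = Gal(f/Q) is one of the 16 transitive subgroups 6T1, ..., 6T16 of S_6. The discriminant of f is -11337408, which is not a perfect square, so G is not contained in A_6. The transitive groups of degree 6 not contained in A_6 are: C_6 (6T1, order 6), S_3 (6T2, order 6), D_6 (6T3, order 12), C_3 x S_3 (6T5, order 18), A_4 x C_2 (6T6, order 24), S_4 (6T8, order 24), S_3 x S_3 (6T9, order 36), S_4 x C_2 (6T11, order 48), (S_3 x S_3) : C_2 (6T13, order 72), PGL(2,5) (6T14, order 120), S_6 (6T16, order 720). By Dedekind's theorem, for a prime p not dividing disc(f) the degrees of the irreducible factors of f mod p form the cycle type of an element of G. Factoring f modulo the 23 such primes p <= 97 (skipping 2, 3, which divide the discriminant), each new pattern first appears at: mod 5: f = (x^2 + x + 2)(x^2 + 2x + 3)(x^2 + 3x + 4), pattern 2+2+2; mod 7: f = (x^3 + 3x^2 + 3x + 3)(x^3 + 3x^2 + 3x + 6), pattern 3+3; mod 61: f = (x + 4)(x + 20)(x + 23)(x + 40)(x + 43)(x + 59), pattern 1+1+1+1+1+1. No other pattern occurs in this range, so the set of observed cycle types is {2+2+2, 3+3, 1+1+1+1+1+1}. The candidates containing elements of all these cycle types are C_6 (6T1) of order 6, S_3 (6T2) of order 6, D_6 (6T3) of order 12, C_3 x S_3 (6T5) of order 18, A_4 x C_2 (6T6) of order 24, S_4 (6T8) of order 24, S_3 x S_3 (6T9) of order 36, S_4 x C_2 (6T11) of order 48, (S_3 x S_3) : C_2 (6T13) of order 72, PGL(2,5) (6T14) of order 120, S_6 (6T16) of order 720; the others are excluded. The observed types are precisely the cycle types that occur in S_3 (6T2). Each of the other remaining candidates has further cycle types, and by the Chebotarev density theorem the matching factorization patterns would occur for a proportion of primes equal to their share of the group: C_6 (6T1) additionally contains elements of type 6 (2 of its 6 elements, about 33% of primes); D_6 (6T3) additionally contains elements of type 6, 2+2+1+1 (5 of its 12 elements, about 42% of primes); C_3 x S_3 (6T5) additionally contains elements of type 6, 3+1+1+1 (10 of its 18 elements, about 56% of primes); A_4 x C_2 (6T6) additionally contains elements of type 6, 2+2+1+1, 2+1+1+1+1 (14 of its 24 elements, about 58% of primes); S_4 (6T8) additionally contains elements of type 4+1+1, 2+2+1+1 (9 of its 24 elements, about 38% of primes); S_3 x S_3 (6T9) additionally contains elements of type 6, 3+1+1+1, 2+2+1+1 (25 of its 36 elements, about 69% of primes); S_4 x C_2 (6T11) additionally contains elements of type 6, 4+2, 4+1+1, 2+2+1+1, 2+1+1+1+1 (32 of its 48 elements, about 67% of primes); (S_3 x S_3) : C_2 (6T13) additionally contains elements of type 6, 4+2, 3+2+1, 3+1+1+1, 2+2+1+1, 2+1+1+1+1 (61 of its 72 elements, about 85% of primes); PGL(2,5) (6T14) additionally contains elements of type 6, 5+1, 4+1+1, 2+2+1+1 (89 of its 120 elements, about 74% of primes); S_6 (6T16) additionally contains elements of type 6, 5+1, 4+2, 4+1+1, 3+2+1, 3+1+1+1, 2+2+1+1, 2+1+1+1+1 (664 of its 720 elements, about 92% of primes). None of the 23 primes tested shows any such pattern (for each of these groups the chance of that is below 10^-4), which rules them out. Hence G = S_3 (6T2), of order 6.

S_3 (order 6)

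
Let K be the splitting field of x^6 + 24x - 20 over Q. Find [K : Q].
The degree of the splitting field over Q equals the order of the Galois group, so first determine the group. The polynomial f is an irreducible sextic over Q, so G = Gal(f/Q) is one of the 16 transitive subgroups 6T1, ..., 6T16 of S_6. The discriminant of f is 746496000000 = 864000^2, a perfect square, so G is contained in A_6. The transitive groups of degree 6 contained in A_6 are: A_4 (6T4, order 12), S_4 (6T7, order 24), (C_3 x C_3) : C_4 (6T10, order 36), PSL(2,5) (6T12, order 60), A_6 (6T15, order 360). By Dedekind's theorem, for a prime p not dividing disc(f) the degrees of the irreducible factors of f mod p form the cycle type of an element of G. Factoring f modulo the 6 such primes p <= 23 (skipping 2, 3, 5, which divide the discriminant), each new pattern first appears at: mod 7: f = (x + 3)(x^5 + 4x^4 + 2x^3 + x^2 + 4x + 5), pattern 5+1; mod 23: f = (x + 7)(x + 12)(x + 21)(x^3 + 6x^2 + 13x + 16), pattern 3+1+1+1. No other pattern occurs in this range, so the set of observed cycle types is {5+1, 3+1+1+1}. Among the candidates above, the only group containing elements of all these cycle types is A_6 (6T15) — each of A_4 (6T4), S_4 (6T7), (C_3 x C_3) : C_4 (6T10), PSL(2,5) (6T12) lacks at least one of them. Hence G = A_6 (6T15), of order 360. The Galois group A_6 (6T15) has order 360, so the splitting field has degree 360 over Q.

360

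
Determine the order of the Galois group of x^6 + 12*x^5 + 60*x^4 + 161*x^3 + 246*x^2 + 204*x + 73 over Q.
The degree of the splitting field over Q equals the order of the Galois group, so first determine the group. The polynomial f is an irreducible sextic over Q, so G = Gal(f/Q) is one of the 16 transitive subgroups 6T1, ..., 6T16 of S_6. The discriminant of f is -19683, which is not a perfect square, so G is not contained in A_6. The transitive groups of degree 6 not contained in A_6 are: C_6 (6T1, order 6), S_3 (6T2, order 6), D_6 (6T3, order 12), C_3 x S_3 (6T5, order 18), A_4 x C_2 (6T6, order 24), S_4 (6T8, order 24), S_3 x S_3 (6T9, order 36), S_4 x C_2 (6T11, order 48), (S_3 x S_3) : C_2 (6T13, order 72), PGL(2,5) (6T14, order 120), S_6 (6T16, order 720). By Dedekind's theorem, for a prime p not dividing disc(f) the degrees of the irreducible factors of f mod p form the cycle type of an element of G. Factoring f modulo the 37 such primes p <= 163 (skipping 3, which divides the discriminant), each new pattern first appears at: mod 2: f = (x^6 + x^3 + 1), pattern 6; mod 7: f = (x^3 + 6x^2 + 5x + 4)(x^3 + 6x^2 + 5x + 6), pattern 3+3; mod 17: f = (x^2 + 7x + 11)(x^2 + 8x + 13)(x^2 + 14x + 8), pattern 2+2+2; mod 19: f = (x + 4)(x + 5)(x + 12)(x + 15)(x + 16)(x + 17), pattern 1+1+1+1+1+1. No other pattern occurs in this range, so the set of observed cycle types is {6, 3+3, 2+2+2, 1+1+1+1+1+1}. The candidates containing elements of all these cycle types are C_6 (6T1) of order 6, D_6 (6T3) of order 12, C_3 x S_3 (6T5) of order 18, A_4 x C_2 (6T6) of order 24, S_3 x S_3 (6T9) of order 36, S_4 x C_2 (6T11) of order 48, (S_3 x S_3) : C_2 (6T13) of order 72, PGL(2,5) (6T14) of order 120, S_6 (6T16) of order 720; the others are excluded. The observed types are precisely the cycle types that occur in C_6 (6T1). Each of the other remaining candidates has further cycle types, and by the Chebotarev density theorem the matching factorization patterns would occur for a proportion of primes equal to their share of the group: D_6 (6T3) additionally contains elements of type 2+2+1+1 (3 of its 12 elements, about 25% of primes); C_3 x S_3 (6T5) additionally contains elements of type 3+1+1+1 (4 of its 18 elements, about 22% of primes); A_4 x C_2 (6T6) additionally contains elements of type 2+2+1+1, 2+1+1+1+1 (6 of its 24 elements, about 25% of primes); S_3 x S_3 (6T9) additionally contains elements of type 3+1+1+1, 2+2+1+1 (13 of its 36 elements, about 36% of primes); S_4 x C_2 (6T11) additionally contains elements of type 4+2, 4+1+1, 2+2+1+1, 2+1+1+1+1 (24 of its 48 elements, about 50% of primes); (S_3 x S_3) : C_2 (6T13) additionally contains elements of type 4+2, 3+2+1, 3+1+1+1, 2+2+1+1, 2+1+1+1+1 (49 of its 72 elements, about 68% of primes); PGL(2,5) (6T14) additionally contains elements of type 5+1, 4+1+1, 2+2+1+1 (69 of its 120 elements, about 58% of primes); S_6 (6T16) additionally contains elements of type 5+1, 4+2, 4+1+1, 3+2+1, 3+1+1+1, 2+2+1+1, 2+1+1+1+1 (544 of its 720 elements, about 76% of primes). None of the 37 primes tested shows any such pattern (for each of these groups the chance of that is below 10^-4), which rules them out. Hence G = C_6 (6T1), of order 6. The Galois group C_6 (6T1) has order 6, so the splitting field has degree 6 over Q.

6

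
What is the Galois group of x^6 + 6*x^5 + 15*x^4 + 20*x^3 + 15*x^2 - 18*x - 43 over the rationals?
A_6 (order 360)

The polynomial f is an irreducible sextic over Q, so G = Gal(f/Q) is one of the 16 transitive subgroups 6T1, ..., 6T16 of S_6. The discriminant of f is 746496000000 = 864000^2, a perfect square, so G is contained in A_6. The transitive groups of degree 6 contained in A_6 are: A_4 (6T4, order 12), S_4 (6T7, order 24), (C_3 x C_3) : C_4 (6T10, order 36), PSL(2,5) (6T12, order 60), A_6 (6T15, order 360). By Dedekind's theorem, for a prime p not dividing disc(f) the degrees of the irreducible factors of f mod p form the cycle type of an element of G. Factoring f modulo the 6 such primes p <= 23 (skipping 2, 3, 5, which divide the discriminant), each new pattern first appears at: mod 7: f = (x + 5)(x^5 + x^4 + 3x^3 + 5x^2 + 4x + 4), pattern 5+1; mod 23: f = (x + 3)(x + 12)(x + 17)(x^3 + 20x^2 + 4x + 15), pattern 3+1+1+1. No other pattern occurs in this range, so the set of observed cycle types is {5+1, 3+1+1+1}. Among the candidates above, the only group containing elements of all these cycle types is A_6 (6T15) — each of A_4 (6T4), S_4 (6T7), (C_3 x C_3) : C_4 (6T10), PSL(2,5) (6T12) lacks at least one of them. Hence G = A_6 (6T15), of order 360.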